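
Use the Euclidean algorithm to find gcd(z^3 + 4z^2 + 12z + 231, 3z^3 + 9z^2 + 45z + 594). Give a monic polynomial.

Repeated division with remainder:
  z^3 + 4z^2 + 12z + 231 = (1/3)(3z^3 + 9z^2 + 45z + 594) + (z^2 - 3z + 33)
  3z^3 + 9z^2 + 45z + 594 = (3z + 18)(z^2 - 3z + 33) + (0)
The last nonzero remainder z^2 - 3z + 33 is already monic.

z^2 - 3z + 33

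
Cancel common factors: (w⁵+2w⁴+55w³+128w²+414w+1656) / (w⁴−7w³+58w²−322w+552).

(w³+2w²+9w+36)/(w²−7w+12)

By polynomial division,
  w⁵+2w⁴+55w³+128w²+414w+1656 = (w+9)(w⁴−7w³+58w²−322w+552) + (60w³−72w²+2760w−3312)
  w⁴−7w³+58w²−322w+552 = ((1/60)w−29/300)(60w³−72w²+2760w−3312) + ((126/25)w²+5796/25)
  60w³−72w²+2760w−3312 = ((250/21)w−100/7)((126/25)w²+5796/25) + (0)
Last nonzero remainder: (126/25)w²+5796/25. Dividing through by 126/25 gives the monic gcd w²+46.
Cancel w²+46 from numerator and denominator to get the reduced form.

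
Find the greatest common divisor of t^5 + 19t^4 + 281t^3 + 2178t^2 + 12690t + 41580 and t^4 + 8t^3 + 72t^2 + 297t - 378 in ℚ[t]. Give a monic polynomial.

t^3 + 9t^2 + 81t + 378

Apply the Euclidean algorithm:
  t^5 + 19t^4 + 281t^3 + 2178t^2 + 12690t + 41580 = (t + 11)(t^4 + 8t^3 + 72t^2 + 297t - 378) + (121t^3 + 1089t^2 + 9801t + 45738)
  t^4 + 8t^3 + 72t^2 + 297t - 378 = ((1/121)t - 1/121)(121t^3 + 1089t^2 + 9801t + 45738) + (0)
Last nonzero remainder: 121t^3 + 1089t^2 + 9801t + 45738. Dividing through by 121 gives the monic gcd t^3 + 9t^2 + 81t + 378.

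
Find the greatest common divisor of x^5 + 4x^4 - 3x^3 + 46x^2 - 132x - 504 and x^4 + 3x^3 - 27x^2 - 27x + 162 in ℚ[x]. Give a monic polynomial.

x^2 + 3x - 18

Euclidean algorithm in ℚ[x]:
  x^5 + 4x^4 - 3x^3 + 46x^2 - 132x - 504 = (x + 1)(x^4 + 3x^3 - 27x^2 - 27x + 162) + (21x^3 + 100x^2 - 267x - 666)
  x^4 + 3x^3 - 27x^2 - 27x + 162 = ((1/21)x - 37/441)(21x^3 + 100x^2 - 267x - 666) + (-(2600/441)x^2 - (2600/147)x + 5200/49)
  21x^3 + 100x^2 - 267x - 666 = (-(9261/2600)x - 16317/2600)(-(2600/441)x^2 - (2600/147)x + 5200/49) + (0)
Last nonzero remainder: -(2600/441)x^2 - (2600/147)x + 5200/49. Dividing through by -2600/441 gives the monic gcd x^2 + 3x - 18.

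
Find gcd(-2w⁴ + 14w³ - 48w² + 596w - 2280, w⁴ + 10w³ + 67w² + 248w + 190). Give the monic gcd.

w² + 4w + 38

Repeated division with remainder:
  -2w⁴ + 14w³ - 48w² + 596w - 2280 = (-2)(w⁴ + 10w³ + 67w² + 248w + 190) + (34w³ + 86w² + 1092w - 1900)
  w⁴ + 10w³ + 67w² + 248w + 190 = ((1/34)w + 127/578)(34w³ + 86w² + 1092w - 1900) + ((4620/289)w² + (18480/289)w + 175560/289)
  34w³ + 86w² + 1092w - 1900 = ((4913/2310)w - 1445/462)((4620/289)w² + (18480/289)w + 175560/289) + (0)
Last nonzero remainder: (4620/289)w² + (18480/289)w + 175560/289. Dividing through by 4620/289 gives the monic gcd w² + 4w + 38.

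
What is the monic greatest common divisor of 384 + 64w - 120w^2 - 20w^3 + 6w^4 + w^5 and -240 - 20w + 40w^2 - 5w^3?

By polynomial division,
  w^5 + 6w^4 - 20w^3 - 120w^2 + 64w + 384 = (-(1/5)w^2 - (14/5)w - 88/5)(-5w^3 + 40w^2 - 20w - 240) + (480w^2 - 960w - 3840)
  -5w^3 + 40w^2 - 20w - 240 = (-(1/96)w + 1/16)(480w^2 - 960w - 3840) + (0)
Last nonzero remainder: 480w^2 - 960w - 3840. Dividing through by 480 gives the monic gcd w^2 - 2w - 8.

-8 - 2w + w^2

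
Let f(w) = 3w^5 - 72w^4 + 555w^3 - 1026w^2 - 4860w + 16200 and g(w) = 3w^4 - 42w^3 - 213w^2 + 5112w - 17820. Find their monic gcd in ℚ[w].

w^2 - 16w + 60

Repeated division with remainder:
  3w^5 - 72w^4 + 555w^3 - 1026w^2 - 4860w + 16200 = (w - 10)(3w^4 - 42w^3 - 213w^2 + 5112w - 17820) + (348w^3 - 8268w^2 + 64080w - 162000)
  3w^4 - 42w^3 - 213w^2 + 5112w - 17820 = ((1/116)w + 283/3364)(348w^3 - 8268w^2 + 64080w - 162000) + (-(58752/841)w^2 + (940032/841)w - 3525120/841)
  348w^3 - 8268w^2 + 64080w - 162000 = (-(24389/4896)w + 21025/544)(-(58752/841)w^2 + (940032/841)w - 3525120/841) + (0)
Last nonzero remainder: -(58752/841)w^2 + (940032/841)w - 3525120/841. Dividing through by -58752/841 gives the monic gcd w^2 - 16w + 60.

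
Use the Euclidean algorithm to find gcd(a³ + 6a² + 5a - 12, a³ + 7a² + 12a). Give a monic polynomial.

a² + 7a + 12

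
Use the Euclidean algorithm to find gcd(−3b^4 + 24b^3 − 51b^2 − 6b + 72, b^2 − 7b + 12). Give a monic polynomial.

Apply the Euclidean algorithm:
  −3b^4 + 24b^3 − 51b^2 − 6b + 72 = (−3b^2 + 3b + 6)(b^2 − 7b + 12) + (0)
The last nonzero remainder b^2 − 7b + 12 is already monic.

b^2 − 7b + 12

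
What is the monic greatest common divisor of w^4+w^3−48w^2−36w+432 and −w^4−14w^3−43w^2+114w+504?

w^3+7w^2−6w−72

Repeated division with remainder:
  w^4+w^3−48w^2−36w+432 = (−1)(−w^4−14w^3−43w^2+114w+504) + (−13w^3−91w^2+78w+936)
  −w^4−14w^3−43w^2+114w+504 = ((1/13)w+7/13)(−13w^3−91w^2+78w+936) + (0)
Last nonzero remainder: −13w^3−91w^2+78w+936. Dividing through by −13 gives the monic gcd w^3+7w^2−6w−72.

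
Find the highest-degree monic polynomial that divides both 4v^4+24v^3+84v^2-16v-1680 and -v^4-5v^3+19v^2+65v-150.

v^2+2v-15

By polynomial division,
  4v^4+24v^3+84v^2-16v-1680 = (-4)(-v^4-5v^3+19v^2+65v-150) + (4v^3+160v^2+244v-2280)
  -v^4-5v^3+19v^2+65v-150 = (-(1/4)v+35/4)(4v^3+160v^2+244v-2280) + (-1320v^2-2640v+19800)
  4v^3+160v^2+244v-2280 = (-(1/330)v-19/165)(-1320v^2-2640v+19800) + (0)
Last nonzero remainder: -1320v^2-2640v+19800. Dividing through by -1320 gives the monic gcd v^2+2v-15.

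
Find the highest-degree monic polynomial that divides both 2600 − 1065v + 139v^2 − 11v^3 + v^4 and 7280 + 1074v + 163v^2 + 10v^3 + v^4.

Repeated division with remainder:
  v^4 − 11v^3 + 139v^2 − 1065v + 2600 = (v^4 + 10v^3 + 163v^2 + 1074v + 7280) + (−21v^3 − 24v^2 − 2139v − 4680)
  v^4 + 10v^3 + 163v^2 + 1074v + 7280 = (−(1/21)v − 62/147)(−21v^3 − 24v^2 − 2139v − 4680) + ((2500/49)v^2 − (2500/49)v + 260000/49)
  −21v^3 − 24v^2 − 2139v − 4680 = (−(1029/2500)v − 441/500)((2500/49)v^2 − (2500/49)v + 260000/49) + (0)
Last nonzero remainder: (2500/49)v^2 − (2500/49)v + 260000/49. Dividing through by 2500/49 gives the monic gcd v^2 − v + 104.

104 − v + v^2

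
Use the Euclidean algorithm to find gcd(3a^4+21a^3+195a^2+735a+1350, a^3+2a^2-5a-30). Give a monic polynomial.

a^2+5a+10

By polynomial division,
  3a^4+21a^3+195a^2+735a+1350 = (3a+15)(a^3+2a^2-5a-30) + (180a^2+900a+1800)
  a^3+2a^2-5a-30 = ((1/180)a-1/60)(180a^2+900a+1800) + (0)
Last nonzero remainder: 180a^2+900a+1800. Dividing through by 180 gives the monic gcd a^2+5a+10.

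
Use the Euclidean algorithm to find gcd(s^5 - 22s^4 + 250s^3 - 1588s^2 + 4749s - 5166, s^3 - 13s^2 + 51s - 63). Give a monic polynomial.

Repeated division with remainder:
  s^5 - 22s^4 + 250s^3 - 1588s^2 + 4749s - 5166 = (s^2 - 9s + 82)(s^3 - 13s^2 + 51s - 63) + (0)
The last nonzero remainder s^3 - 13s^2 + 51s - 63 is already monic.

s^3 - 13s^2 + 51s - 63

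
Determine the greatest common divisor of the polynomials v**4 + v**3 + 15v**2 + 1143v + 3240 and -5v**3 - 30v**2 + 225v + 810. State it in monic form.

Euclidean algorithm in ℚ[v]:
  v**4 + v**3 + 15v**2 + 1143v + 3240 = (-(1/5)v + 1)(-5v**3 - 30v**2 + 225v + 810) + (90v**2 + 1080v + 2430)
  -5v**3 - 30v**2 + 225v + 810 = (-(1/18)v + 1/3)(90v**2 + 1080v + 2430) + (0)
Last nonzero remainder: 90v**2 + 1080v + 2430. Dividing through by 90 gives the monic gcd v**2 + 12v + 27.

v**2 + 12v + 27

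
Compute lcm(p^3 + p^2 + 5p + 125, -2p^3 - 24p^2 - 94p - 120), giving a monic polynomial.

By polynomial division,
  p^3 + p^2 + 5p + 125 = (-1/2)(-2p^3 - 24p^2 - 94p - 120) + (-11p^2 - 42p + 65)
  -2p^3 - 24p^2 - 94p - 120 = ((2/11)p + 180/121)(-11p^2 - 42p + 65) + (-(5244/121)p - 26220/121)
  -11p^2 - 42p + 65 = ((1331/5244)p - 1573/5244)(-(5244/121)p - 26220/121) + (0)
Last nonzero remainder: -(5244/121)p - 26220/121. Dividing through by -5244/121 gives the monic gcd p + 5.
Then lcm(f, g) = f·g / gcd(f, g); expanding and making the result monic gives the answer.

p^5 + 8p^4 + 24p^3 + 172p^2 + 935p + 1500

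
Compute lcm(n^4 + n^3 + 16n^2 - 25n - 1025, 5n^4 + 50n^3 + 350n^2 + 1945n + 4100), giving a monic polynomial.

n^5 + 5n^4 + 20n^3 + 39n^2 - 1125n - 4100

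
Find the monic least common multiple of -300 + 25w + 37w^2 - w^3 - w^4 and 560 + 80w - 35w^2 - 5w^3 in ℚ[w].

-8400 + 1600w + 1261w^2 - 164w^3 - 62w^4 + 4w^5 + w^6

Repeated division with remainder:
  -w^4 - w^3 + 37w^2 + 25w - 300 = ((1/5)w - 6/5)(-5w^3 - 35w^2 + 80w + 560) + (-21w^2 + 9w + 372)
  -5w^3 - 35w^2 + 80w + 560 = ((5/21)w + 260/147)(-21w^2 + 9w + 372) + (-(1200/49)w - 4800/49)
  -21w^2 + 9w + 372 = ((343/400)w - 1519/400)(-(1200/49)w - 4800/49) + (0)
Last nonzero remainder: -(1200/49)w - 4800/49. Dividing through by -1200/49 gives the monic gcd w + 4.
Then lcm(f, g) = f·g / gcd(f, g); expanding and making the result monic gives the answer.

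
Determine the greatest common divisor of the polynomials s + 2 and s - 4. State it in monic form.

Apply the Euclidean algorithm:
  s + 2 = (s - 4) + (6)
  s - 4 = ((1/6)s - 2/3)(6) + (0)
The last nonzero remainder is the constant 6, so the polynomials are coprime and gcd = 1.

1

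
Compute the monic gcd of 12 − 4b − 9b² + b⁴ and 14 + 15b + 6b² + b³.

2 + b

By polynomial division,
  b⁴ − 9b² − 4b + 12 = (b − 6)(b³ + 6b² + 15b + 14) + (12b² + 72b + 96)
  b³ + 6b² + 15b + 14 = ((1/12)b)(12b² + 72b + 96) + (7b + 14)
  12b² + 72b + 96 = ((12/7)b + 48/7)(7b + 14) + (0)
Last nonzero remainder: 7b + 14. Dividing through by 7 gives the monic gcd b + 2.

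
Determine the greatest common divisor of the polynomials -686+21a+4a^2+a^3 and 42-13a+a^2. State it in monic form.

-7+a

By polynomial division,
  a^3+4a^2+21a-686 = (a+17)(a^2-13a+42) + (200a-1400)
  a^2-13a+42 = ((1/200)a-3/100)(200a-1400) + (0)
Last nonzero remainder: 200a-1400. Dividing through by 200 gives the monic gcd a-7.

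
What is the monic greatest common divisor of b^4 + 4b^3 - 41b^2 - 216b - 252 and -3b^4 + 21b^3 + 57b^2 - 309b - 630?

b^3 - 2b^2 - 29b - 42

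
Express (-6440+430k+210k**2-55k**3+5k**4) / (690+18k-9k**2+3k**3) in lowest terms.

(-140-15k+5k**2)/(15+3k)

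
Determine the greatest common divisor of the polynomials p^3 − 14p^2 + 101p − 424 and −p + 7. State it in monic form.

1

Euclidean algorithm in ℚ[p]:
  p^3 − 14p^2 + 101p − 424 = (−p^2 + 7p − 52)(−p + 7) + (−60)
  −p + 7 = ((1/60)p − 7/60)(−60) + (0)
The last nonzero remainder is the constant −60, so the polynomials are coprime and gcd = 1.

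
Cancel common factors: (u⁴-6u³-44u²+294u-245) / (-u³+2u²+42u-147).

Euclidean algorithm in ℚ[u]:
  u⁴-6u³-44u²+294u-245 = (-u+4)(-u³+2u²+42u-147) + (-10u²-21u+343)
  -u³+2u²+42u-147 = ((1/10)u-41/100)(-10u²-21u+343) + (-(91/100)u-637/100)
  -10u²-21u+343 = ((1000/91)u-700/13)(-(91/100)u-637/100) + (0)
Last nonzero remainder: -(91/100)u-637/100. Dividing through by -91/100 gives the monic gcd u+7.
Cancel u+7 from numerator and denominator to get the reduced form.

(-u³+13u²-47u+35)/(u²-9u+21)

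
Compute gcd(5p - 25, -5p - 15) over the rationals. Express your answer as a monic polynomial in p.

1

Euclidean algorithm in ℚ[p]:
  5p - 25 = (-1)(-5p - 15) + (-40)
  -5p - 15 = ((1/8)p + 3/8)(-40) + (0)
The last nonzero remainder is the constant -40, so the polynomials are coprime and gcd = 1.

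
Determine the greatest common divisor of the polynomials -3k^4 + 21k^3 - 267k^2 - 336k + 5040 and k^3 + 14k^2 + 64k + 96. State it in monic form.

Euclidean algorithm in ℚ[k]:
  -3k^4 + 21k^3 - 267k^2 - 336k + 5040 = (-3k + 63)(k^3 + 14k^2 + 64k + 96) + (-957k^2 - 4080k - 1008)
  k^3 + 14k^2 + 64k + 96 = (-(1/957)k - 3106/305283)(-957k^2 - 4080k - 1008) + ((2181360/101761)k + 8725440/101761)
  -957k^2 - 4080k - 1008 = (-(32461759/727120)k - 2136981/181780)((2181360/101761)k + 8725440/101761) + (0)
Last nonzero remainder: (2181360/101761)k + 8725440/101761. Dividing through by 2181360/101761 gives the monic gcd k + 4.

k + 4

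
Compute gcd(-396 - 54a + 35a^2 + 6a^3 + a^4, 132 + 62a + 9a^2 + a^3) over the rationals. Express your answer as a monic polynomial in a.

Euclidean algorithm in ℚ[a]:
  a^4 + 6a^3 + 35a^2 - 54a - 396 = (a - 3)(a^3 + 9a^2 + 62a + 132) + (0)
The last nonzero remainder a^3 + 9a^2 + 62a + 132 is already monic.

132 + 62a + 9a^2 + a^3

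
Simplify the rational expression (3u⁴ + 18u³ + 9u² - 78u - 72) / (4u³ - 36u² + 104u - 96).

(3u³ + 24u² + 57u + 36)/(4u² - 28u + 48)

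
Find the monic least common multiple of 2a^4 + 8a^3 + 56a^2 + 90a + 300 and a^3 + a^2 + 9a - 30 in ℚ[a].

a^5 + 2a^4 + 20a^3 - 11a^2 + 60a - 300

By polynomial division,
  2a^4 + 8a^3 + 56a^2 + 90a + 300 = (2a + 6)(a^3 + a^2 + 9a - 30) + (32a^2 + 96a + 480)
  a^3 + a^2 + 9a - 30 = ((1/32)a - 1/16)(32a^2 + 96a + 480) + (0)
Last nonzero remainder: 32a^2 + 96a + 480. Dividing through by 32 gives the monic gcd a^2 + 3a + 15.
Then lcm(f, g) = f·g / gcd(f, g); expanding and making the result monic gives the answer.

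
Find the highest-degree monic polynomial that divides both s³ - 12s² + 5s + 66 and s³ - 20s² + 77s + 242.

Apply the Euclidean algorithm:
  s³ - 12s² + 5s + 66 = (s³ - 20s² + 77s + 242) + (8s² - 72s - 176)
  s³ - 20s² + 77s + 242 = ((1/8)s - 11/8)(8s² - 72s - 176) + (0)
Last nonzero remainder: 8s² - 72s - 176. Dividing through by 8 gives the monic gcd s² - 9s - 22.

s² - 9s - 22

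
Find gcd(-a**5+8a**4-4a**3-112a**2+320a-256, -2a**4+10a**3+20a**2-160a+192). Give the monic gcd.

Repeated division with remainder:
  -a**5+8a**4-4a**3-112a**2+320a-256 = ((1/2)a-3/2)(-2a**4+10a**3+20a**2-160a+192) + (a**3-2a**2-16a+32)
  -2a**4+10a**3+20a**2-160a+192 = (-2a+6)(a**3-2a**2-16a+32) + (0)
The last nonzero remainder a**3-2a**2-16a+32 is already monic.

a**3-2a**2-16a+32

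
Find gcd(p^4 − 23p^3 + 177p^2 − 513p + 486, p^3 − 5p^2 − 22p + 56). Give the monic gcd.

p − 2

Repeated division with remainder:
  p^4 − 23p^3 + 177p^2 − 513p + 486 = (p − 18)(p^3 − 5p^2 − 22p + 56) + (109p^2 − 965p + 1494)
  p^3 − 5p^2 − 22p + 56 = ((1/109)p + 420/11881)(109p^2 − 965p + 1494) + (−(18928/11881)p + 37856/11881)
  109p^2 − 965p + 1494 = (−(1295029/18928)p + 8875107/18928)(−(18928/11881)p + 37856/11881) + (0)
Last nonzero remainder: −(18928/11881)p + 37856/11881. Dividing through by −18928/11881 gives the monic gcd p − 2.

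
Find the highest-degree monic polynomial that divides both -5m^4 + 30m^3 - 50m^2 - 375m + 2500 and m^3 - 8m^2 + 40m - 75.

Euclidean algorithm in ℚ[m]:
  -5m^4 + 30m^3 - 50m^2 - 375m + 2500 = (-5m - 10)(m^3 - 8m^2 + 40m - 75) + (70m^2 - 350m + 1750)
  m^3 - 8m^2 + 40m - 75 = ((1/70)m - 3/70)(70m^2 - 350m + 1750) + (0)
Last nonzero remainder: 70m^2 - 350m + 1750. Dividing through by 70 gives the monic gcd m^2 - 5m + 25.

m^2 - 5m + 25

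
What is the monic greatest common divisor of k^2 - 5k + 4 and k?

1

Apply the Euclidean algorithm:
  k^2 - 5k + 4 = (k - 5)(k) + (4)
  k = ((1/4)k)(4) + (0)
The last nonzero remainder is the constant 4, so the polynomials are coprime and gcd = 1.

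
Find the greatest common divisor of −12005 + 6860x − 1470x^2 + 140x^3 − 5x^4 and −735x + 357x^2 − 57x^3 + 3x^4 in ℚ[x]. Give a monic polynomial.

49 − 14x + x^2

Euclidean algorithm in ℚ[x]:
  −5x^4 + 140x^3 − 1470x^2 + 6860x − 12005 = (−5/3)(3x^4 − 57x^3 + 357x^2 − 735x) + (45x^3 − 875x^2 + 5635x − 12005)
  3x^4 − 57x^3 + 357x^2 − 735x = ((1/15)x + 4/135)(45x^3 − 875x^2 + 5635x − 12005) + ((196/27)x^2 − (2744/27)x + 9604/27)
  45x^3 − 875x^2 + 5635x − 12005 = ((1215/196)x − 135/4)((196/27)x^2 − (2744/27)x + 9604/27) + (0)
Last nonzero remainder: (196/27)x^2 − (2744/27)x + 9604/27. Dividing through by 196/27 gives the monic gcd x^2 − 14x + 49.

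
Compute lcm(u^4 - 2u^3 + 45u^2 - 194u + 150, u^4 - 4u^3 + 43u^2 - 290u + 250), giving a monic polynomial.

Euclidean algorithm in ℚ[u]:
  u^4 - 2u^3 + 45u^2 - 194u + 150 = (u^4 - 4u^3 + 43u^2 - 290u + 250) + (2u^3 + 2u^2 + 96u - 100)
  u^4 - 4u^3 + 43u^2 - 290u + 250 = ((1/2)u - 5/2)(2u^3 + 2u^2 + 96u - 100) + (0)
Last nonzero remainder: 2u^3 + 2u^2 + 96u - 100. Dividing through by 2 gives the monic gcd u^3 + u^2 + 48u - 50.
Then lcm(f, g) = f·g / gcd(f, g); expanding and making the result monic gives the answer.

u^5 - 7u^4 + 55u^3 - 419u^2 + 1120u - 750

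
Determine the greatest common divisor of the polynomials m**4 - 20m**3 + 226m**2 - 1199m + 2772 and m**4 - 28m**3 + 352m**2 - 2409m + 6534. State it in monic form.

Euclidean algorithm in ℚ[m]:
  m**4 - 20m**3 + 226m**2 - 1199m + 2772 = (m**4 - 28m**3 + 352m**2 - 2409m + 6534) + (8m**3 - 126m**2 + 1210m - 3762)
  m**4 - 28m**3 + 352m**2 - 2409m + 6534 = ((1/8)m - 49/32)(8m**3 - 126m**2 + 1210m - 3762) + ((125/16)m**2 - (1375/16)m + 12375/16)
  8m**3 - 126m**2 + 1210m - 3762 = ((128/125)m - 608/125)((125/16)m**2 - (1375/16)m + 12375/16) + (0)
Last nonzero remainder: (125/16)m**2 - (1375/16)m + 12375/16. Dividing through by 125/16 gives the monic gcd m**2 - 11m + 99.

m**2 - 11m + 99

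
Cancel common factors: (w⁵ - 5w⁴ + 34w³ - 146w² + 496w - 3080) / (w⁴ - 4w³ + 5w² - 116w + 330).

By polynomial division,
  w⁵ - 5w⁴ + 34w³ - 146w² + 496w - 3080 = (w - 1)(w⁴ - 4w³ + 5w² - 116w + 330) + (25w³ - 25w² + 50w - 2750)
  w⁴ - 4w³ + 5w² - 116w + 330 = ((1/25)w - 3/25)(25w³ - 25w² + 50w - 2750) + (0)
Last nonzero remainder: 25w³ - 25w² + 50w - 2750. Dividing through by 25 gives the monic gcd w³ - w² + 2w - 110.
Cancel w³ - w² + 2w - 110 from numerator and denominator to get the reduced form.

(w² - 4w + 28)/(w - 3)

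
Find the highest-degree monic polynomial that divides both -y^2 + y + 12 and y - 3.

Repeated division with remainder:
  -y^2 + y + 12 = (-y - 2)(y - 3) + (6)
  y - 3 = ((1/6)y - 1/2)(6) + (0)
The last nonzero remainder is the constant 6, so the polynomials are coprime and gcd = 1.

1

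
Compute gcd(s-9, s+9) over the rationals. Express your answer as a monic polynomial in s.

1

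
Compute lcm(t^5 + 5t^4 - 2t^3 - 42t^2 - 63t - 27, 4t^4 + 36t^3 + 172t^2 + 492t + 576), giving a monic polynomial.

By polynomial division,
  t^5 + 5t^4 - 2t^3 - 42t^2 - 63t - 27 = ((1/4)t - 1)(4t^4 + 36t^3 + 172t^2 + 492t + 576) + (-9t^3 + 7t^2 + 285t + 549)
  4t^4 + 36t^3 + 172t^2 + 492t + 576 = (-(4/9)t - 352/81)(-9t^3 + 7t^2 + 285t + 549) + ((26656/81)t^2 + (53312/27)t + 26656/9)
  -9t^3 + 7t^2 + 285t + 549 = (-(729/26656)t + 4941/26656)((26656/81)t^2 + (53312/27)t + 26656/9) + (0)
Last nonzero remainder: (26656/81)t^2 + (53312/27)t + 26656/9. Dividing through by 26656/81 gives the monic gcd t^2 + 6t + 9.
Then lcm(f, g) = f·g / gcd(f, g); expanding and making the result monic gives the answer.

t^7 + 8t^6 + 29t^5 + 32t^4 - 221t^3 - 888t^2 - 1089t - 432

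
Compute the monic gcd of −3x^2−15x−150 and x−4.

1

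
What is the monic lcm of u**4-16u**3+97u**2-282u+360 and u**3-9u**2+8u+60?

u**5-14u**4+65u**3-88u**2-204u+720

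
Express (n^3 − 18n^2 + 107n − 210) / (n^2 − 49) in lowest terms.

(n^2 − 11n + 30)/(n + 7)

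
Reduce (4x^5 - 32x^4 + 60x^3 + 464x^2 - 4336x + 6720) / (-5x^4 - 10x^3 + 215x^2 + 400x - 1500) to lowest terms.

(-4x^2 + 20x - 112)/(5x + 25)

Euclidean algorithm in ℚ[x]:
  4x^5 - 32x^4 + 60x^3 + 464x^2 - 4336x + 6720 = (-(4/5)x + 8)(-5x^4 - 10x^3 + 215x^2 + 400x - 1500) + (312x^3 - 936x^2 - 8736x + 18720)
  -5x^4 - 10x^3 + 215x^2 + 400x - 1500 = (-(5/312)x - 25/312)(312x^3 - 936x^2 - 8736x + 18720) + (0)
Last nonzero remainder: 312x^3 - 936x^2 - 8736x + 18720. Dividing through by 312 gives the monic gcd x^3 - 3x^2 - 28x + 60.
Cancel x^3 - 3x^2 - 28x + 60 from numerator and denominator to get the reduced form.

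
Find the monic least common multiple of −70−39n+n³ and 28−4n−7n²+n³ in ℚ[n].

Euclidean algorithm in ℚ[n]:
  n³−39n−70 = (n³−7n²−4n+28) + (7n²−35n−98)
  n³−7n²−4n+28 = ((1/7)n−2/7)(7n²−35n−98) + (0)
Last nonzero remainder: 7n²−35n−98. Dividing through by 7 gives the monic gcd n²−5n−14.
Then lcm(f, g) = f·g / gcd(f, g); expanding and making the result monic gives the answer.

140+8n−39n²−2n³+n⁴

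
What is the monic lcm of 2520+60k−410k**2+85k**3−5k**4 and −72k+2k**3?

Euclidean algorithm in ℚ[k]:
  −5k**4+85k**3−410k**2+60k+2520 = (−(5/2)k+85/2)(2k**3−72k) + (−590k**2+3120k+2520)
  2k**3−72k = (−(1/295)k−312/17405)(−590k**2+3120k+2520) + (−(26208/3481)k+157248/3481)
  −590k**2+3120k+2520 = ((1026895/13104)k+17405/312)(−(26208/3481)k+157248/3481) + (0)
Last nonzero remainder: −(26208/3481)k+157248/3481. Dividing through by −26208/3481 gives the monic gcd k−6.
Then lcm(f, g) = f·g / gcd(f, g); expanding and making the result monic gives the answer.

−3024k−576k**2+480k**3−20k**4−11k**5+k**6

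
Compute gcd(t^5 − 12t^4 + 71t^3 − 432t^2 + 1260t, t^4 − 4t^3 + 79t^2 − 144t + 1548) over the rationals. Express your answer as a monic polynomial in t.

t^2 + 36

Repeated division with remainder:
  t^5 − 12t^4 + 71t^3 − 432t^2 + 1260t = (t − 8)(t^4 − 4t^3 + 79t^2 − 144t + 1548) + (−40t^3 + 344t^2 − 1440t + 12384)
  t^4 − 4t^3 + 79t^2 − 144t + 1548 = (−(1/40)t − 23/200)(−40t^3 + 344t^2 − 1440t + 12384) + ((2064/25)t^2 + 74304/25)
  −40t^3 + 344t^2 − 1440t + 12384 = (−(125/258)t + 25/6)((2064/25)t^2 + 74304/25) + (0)
Last nonzero remainder: (2064/25)t^2 + 74304/25. Dividing through by 2064/25 gives the monic gcd t^2 + 36.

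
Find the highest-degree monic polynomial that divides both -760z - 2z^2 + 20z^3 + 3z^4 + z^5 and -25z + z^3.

5z + z^2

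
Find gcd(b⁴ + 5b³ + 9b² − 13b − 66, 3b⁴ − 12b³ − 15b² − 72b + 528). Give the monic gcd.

b² + 4b + 11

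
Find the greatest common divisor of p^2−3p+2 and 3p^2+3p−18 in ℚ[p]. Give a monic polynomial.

Repeated division with remainder:
  p^2−3p+2 = (1/3)(3p^2+3p−18) + (−4p+8)
  3p^2+3p−18 = (−(3/4)p−9/4)(−4p+8) + (0)
Last nonzero remainder: −4p+8. Dividing through by −4 gives the monic gcd p−2.

p−2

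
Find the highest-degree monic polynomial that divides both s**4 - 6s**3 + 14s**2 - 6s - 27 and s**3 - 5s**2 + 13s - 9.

s**2 - 4s + 9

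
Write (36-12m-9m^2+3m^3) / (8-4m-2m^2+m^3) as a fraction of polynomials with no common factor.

(-9+3m)/(-2+m)

Apply the Euclidean algorithm:
  3m^3-9m^2-12m+36 = (3)(m^3-2m^2-4m+8) + (-3m^2+12)
  m^3-2m^2-4m+8 = (-(1/3)m+2/3)(-3m^2+12) + (0)
Last nonzero remainder: -3m^2+12. Dividing through by -3 gives the monic gcd m^2-4.
Cancel m^2-4 from numerator and denominator to get the reduced form.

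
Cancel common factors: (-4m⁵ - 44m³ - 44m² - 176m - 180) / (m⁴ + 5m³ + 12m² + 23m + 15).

Euclidean algorithm in ℚ[m]:
  -4m⁵ - 44m³ - 44m² - 176m - 180 = (-4m + 20)(m⁴ + 5m³ + 12m² + 23m + 15) + (-96m³ - 192m² - 576m - 480)
  m⁴ + 5m³ + 12m² + 23m + 15 = (-(1/96)m - 1/32)(-96m³ - 192m² - 576m - 480) + (0)
Last nonzero remainder: -96m³ - 192m² - 576m - 480. Dividing through by -96 gives the monic gcd m³ + 2m² + 6m + 5.
Cancel m³ + 2m² + 6m + 5 from numerator and denominator to get the reduced form.

(-4m² + 8m - 36)/(m + 3)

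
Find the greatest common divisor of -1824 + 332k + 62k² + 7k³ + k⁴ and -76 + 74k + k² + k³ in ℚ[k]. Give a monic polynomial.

76 + 2k + k²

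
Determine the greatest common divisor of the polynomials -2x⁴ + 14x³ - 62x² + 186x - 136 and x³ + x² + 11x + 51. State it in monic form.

x² - 2x + 17

By polynomial division,
  -2x⁴ + 14x³ - 62x² + 186x - 136 = (-2x + 16)(x³ + x² + 11x + 51) + (-56x² + 112x - 952)
  x³ + x² + 11x + 51 = (-(1/56)x - 3/56)(-56x² + 112x - 952) + (0)
Last nonzero remainder: -56x² + 112x - 952. Dividing through by -56 gives the monic gcd x² - 2x + 17.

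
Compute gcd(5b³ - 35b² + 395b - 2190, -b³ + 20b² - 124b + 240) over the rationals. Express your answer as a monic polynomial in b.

b - 6

Euclidean algorithm in ℚ[b]:
  5b³ - 35b² + 395b - 2190 = (-5)(-b³ + 20b² - 124b + 240) + (65b² - 225b - 990)
  -b³ + 20b² - 124b + 240 = (-(1/65)b + 43/169)(65b² - 225b - 990) + (-(13855/169)b + 83130/169)
  65b² - 225b - 990 = (-(2197/2771)b - 5577/2771)(-(13855/169)b + 83130/169) + (0)
Last nonzero remainder: -(13855/169)b + 83130/169. Dividing through by -13855/169 gives the monic gcd b - 6.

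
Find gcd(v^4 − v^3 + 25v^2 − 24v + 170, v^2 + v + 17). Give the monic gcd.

v^2 + v + 17

Apply the Euclidean algorithm:
  v^4 − v^3 + 25v^2 − 24v + 170 = (v^2 − 2v + 10)(v^2 + v + 17) + (0)
The last nonzero remainder v^2 + v + 17 is already monic.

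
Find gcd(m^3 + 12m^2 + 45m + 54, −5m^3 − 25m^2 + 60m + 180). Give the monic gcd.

m + 6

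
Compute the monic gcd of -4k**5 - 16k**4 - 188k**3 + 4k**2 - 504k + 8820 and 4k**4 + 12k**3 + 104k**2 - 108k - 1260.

By polynomial division,
  -4k**5 - 16k**4 - 188k**3 + 4k**2 - 504k + 8820 = (-k - 1)(4k**4 + 12k**3 + 104k**2 - 108k - 1260) + (-72k**3 - 1872k + 7560)
  4k**4 + 12k**3 + 104k**2 - 108k - 1260 = (-(1/18)k - 1/6)(-72k**3 - 1872k + 7560) + (0)
Last nonzero remainder: -72k**3 - 1872k + 7560. Dividing through by -72 gives the monic gcd k**3 + 26k - 105.

k**3 + 26k - 105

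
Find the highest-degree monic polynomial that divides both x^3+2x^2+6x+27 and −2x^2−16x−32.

Repeated division with remainder:
  x^3+2x^2+6x+27 = (−(1/2)x+3)(−2x^2−16x−32) + (38x+123)
  −2x^2−16x−32 = (−(1/19)x−181/722)(38x+123) + (−841/722)
  38x+123 = (−(27436/841)x−88806/841)(−841/722) + (0)
The last nonzero remainder is the constant −841/722, so the polynomials are coprime and gcd = 1.

1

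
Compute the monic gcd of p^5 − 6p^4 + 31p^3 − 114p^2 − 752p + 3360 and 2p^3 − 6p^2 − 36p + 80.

By polynomial division,
  p^5 − 6p^4 + 31p^3 − 114p^2 − 752p + 3360 = ((1/2)p^2 − (3/2)p + 20)(2p^3 − 6p^2 − 36p + 80) + (−88p^2 + 88p + 1760)
  2p^3 − 6p^2 − 36p + 80 = (−(1/44)p + 1/22)(−88p^2 + 88p + 1760) + (0)
Last nonzero remainder: −88p^2 + 88p + 1760. Dividing through by −88 gives the monic gcd p^2 − p − 20.

p^2 − p − 20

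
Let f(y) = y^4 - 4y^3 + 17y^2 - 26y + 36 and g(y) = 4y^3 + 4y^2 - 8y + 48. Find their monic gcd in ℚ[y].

y^2 - 2y + 4

By polynomial division,
  y^4 - 4y^3 + 17y^2 - 26y + 36 = ((1/4)y - 5/4)(4y^3 + 4y^2 - 8y + 48) + (24y^2 - 48y + 96)
  4y^3 + 4y^2 - 8y + 48 = ((1/6)y + 1/2)(24y^2 - 48y + 96) + (0)
Last nonzero remainder: 24y^2 - 48y + 96. Dividing through by 24 gives the monic gcd y^2 - 2y + 4.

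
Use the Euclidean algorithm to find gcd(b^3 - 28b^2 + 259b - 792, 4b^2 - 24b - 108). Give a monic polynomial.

Repeated division with remainder:
  b^3 - 28b^2 + 259b - 792 = ((1/4)b - 11/2)(4b^2 - 24b - 108) + (154b - 1386)
  4b^2 - 24b - 108 = ((2/77)b + 6/77)(154b - 1386) + (0)
Last nonzero remainder: 154b - 1386. Dividing through by 154 gives the monic gcd b - 9.

b - 9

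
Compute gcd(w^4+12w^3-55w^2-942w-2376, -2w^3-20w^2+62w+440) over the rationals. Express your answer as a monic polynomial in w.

w^2+15w+44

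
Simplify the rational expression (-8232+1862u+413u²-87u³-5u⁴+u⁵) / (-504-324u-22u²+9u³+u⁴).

(-196+105u-18u²+u³)/(-12-4u+u²)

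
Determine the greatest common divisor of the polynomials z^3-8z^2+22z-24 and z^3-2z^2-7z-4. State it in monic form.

z-4

Euclidean algorithm in ℚ[z]:
  z^3-8z^2+22z-24 = (z^3-2z^2-7z-4) + (-6z^2+29z-20)
  z^3-2z^2-7z-4 = (-(1/6)z-17/36)(-6z^2+29z-20) + ((121/36)z-121/9)
  -6z^2+29z-20 = (-(216/121)z+180/121)((121/36)z-121/9) + (0)
Last nonzero remainder: (121/36)z-121/9. Dividing through by 121/36 gives the monic gcd z-4.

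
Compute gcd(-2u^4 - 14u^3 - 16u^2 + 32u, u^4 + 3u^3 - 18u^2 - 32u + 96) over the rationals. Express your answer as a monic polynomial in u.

u^2 + 8u + 16

Repeated division with remainder:
  -2u^4 - 14u^3 - 16u^2 + 32u = (-2)(u^4 + 3u^3 - 18u^2 - 32u + 96) + (-8u^3 - 52u^2 - 32u + 192)
  u^4 + 3u^3 - 18u^2 - 32u + 96 = (-(1/8)u + 7/16)(-8u^3 - 52u^2 - 32u + 192) + ((3/4)u^2 + 6u + 12)
  -8u^3 - 52u^2 - 32u + 192 = (-(32/3)u + 16)((3/4)u^2 + 6u + 12) + (0)
Last nonzero remainder: (3/4)u^2 + 6u + 12. Dividing through by 3/4 gives the monic gcd u^2 + 8u + 16.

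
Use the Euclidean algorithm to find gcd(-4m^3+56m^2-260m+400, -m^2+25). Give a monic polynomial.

m-5

Euclidean algorithm in ℚ[m]:
  -4m^3+56m^2-260m+400 = (4m-56)(-m^2+25) + (-360m+1800)
  -m^2+25 = ((1/360)m+1/72)(-360m+1800) + (0)
Last nonzero remainder: -360m+1800. Dividing through by -360 gives the monic gcd m-5.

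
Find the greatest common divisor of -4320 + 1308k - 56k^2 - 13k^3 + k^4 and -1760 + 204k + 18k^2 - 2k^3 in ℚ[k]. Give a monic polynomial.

-80 + 2k + k^2

By polynomial division,
  k^4 - 13k^3 - 56k^2 + 1308k - 4320 = (-(1/2)k + 2)(-2k^3 + 18k^2 + 204k - 1760) + (10k^2 + 20k - 800)
  -2k^3 + 18k^2 + 204k - 1760 = (-(1/5)k + 11/5)(10k^2 + 20k - 800) + (0)
Last nonzero remainder: 10k^2 + 20k - 800. Dividing through by 10 gives the monic gcd k^2 + 2k - 80.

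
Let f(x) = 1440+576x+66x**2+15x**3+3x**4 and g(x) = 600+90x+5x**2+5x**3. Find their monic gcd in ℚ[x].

120+18x+x**2+x**3

Apply the Euclidean algorithm:
  3x**4+15x**3+66x**2+576x+1440 = ((3/5)x+12/5)(5x**3+5x**2+90x+600) + (0)
Last nonzero remainder: 5x**3+5x**2+90x+600. Dividing through by 5 gives the monic gcd x**3+x**2+18x+120.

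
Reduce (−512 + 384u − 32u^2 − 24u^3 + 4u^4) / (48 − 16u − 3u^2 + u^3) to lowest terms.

(32 − 24u + 4u^2)/(−3 + u)

Euclidean algorithm in ℚ[u]:
  4u^4 − 24u^3 − 32u^2 + 384u − 512 = (4u − 12)(u^3 − 3u^2 − 16u + 48) + (−4u^2 + 64)
  u^3 − 3u^2 − 16u + 48 = (−(1/4)u + 3/4)(−4u^2 + 64) + (0)
Last nonzero remainder: −4u^2 + 64. Dividing through by −4 gives the monic gcd u^2 − 16.
Cancel u^2 − 16 from numerator and denominator to get the reduced form.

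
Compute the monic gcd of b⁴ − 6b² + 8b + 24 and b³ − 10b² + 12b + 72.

b + 2

Repeated division with remainder:
  b⁴ − 6b² + 8b + 24 = (b + 10)(b³ − 10b² + 12b + 72) + (82b² − 184b − 696)
  b³ − 10b² + 12b + 72 = ((1/82)b − 159/1681)(82b² − 184b − 696) + ((5184/1681)b + 10368/1681)
  82b² − 184b − 696 = ((68921/2592)b − 48749/432)((5184/1681)b + 10368/1681) + (0)
Last nonzero remainder: (5184/1681)b + 10368/1681. Dividing through by 5184/1681 gives the monic gcd b + 2.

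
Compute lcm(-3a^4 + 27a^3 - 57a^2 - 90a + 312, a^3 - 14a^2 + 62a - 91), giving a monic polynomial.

a^5 - 16a^4 + 82a^3 - 103a^2 - 314a + 728

Euclidean algorithm in ℚ[a]:
  -3a^4 + 27a^3 - 57a^2 - 90a + 312 = (-3a - 15)(a^3 - 14a^2 + 62a - 91) + (-81a^2 + 567a - 1053)
  a^3 - 14a^2 + 62a - 91 = (-(1/81)a + 7/81)(-81a^2 + 567a - 1053) + (0)
Last nonzero remainder: -81a^2 + 567a - 1053. Dividing through by -81 gives the monic gcd a^2 - 7a + 13.
Then lcm(f, g) = f·g / gcd(f, g); expanding and making the result monic gives the answer.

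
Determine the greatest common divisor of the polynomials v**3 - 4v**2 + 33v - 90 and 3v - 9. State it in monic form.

Repeated division with remainder:
  v**3 - 4v**2 + 33v - 90 = ((1/3)v**2 - (1/3)v + 10)(3v - 9) + (0)
Last nonzero remainder: 3v - 9. Dividing through by 3 gives the monic gcd v - 3.

v - 3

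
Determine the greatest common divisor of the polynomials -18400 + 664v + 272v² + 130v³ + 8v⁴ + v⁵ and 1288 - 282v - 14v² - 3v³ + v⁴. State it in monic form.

By polynomial division,
  v⁵ + 8v⁴ + 130v³ + 272v² + 664v - 18400 = (v + 11)(v⁴ - 3v³ - 14v² - 282v + 1288) + (177v³ + 708v² + 2478v - 32568)
  v⁴ - 3v³ - 14v² - 282v + 1288 = ((1/177)v - 7/177)(177v³ + 708v² + 2478v - 32568) + (0)
Last nonzero remainder: 177v³ + 708v² + 2478v - 32568. Dividing through by 177 gives the monic gcd v³ + 4v² + 14v - 184.

-184 + 14v + 4v² + v³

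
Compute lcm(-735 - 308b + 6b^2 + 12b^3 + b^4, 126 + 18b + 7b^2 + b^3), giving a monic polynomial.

-13230 - 5544b - 627b^2 - 92b^3 + 24b^4 + 12b^5 + b^6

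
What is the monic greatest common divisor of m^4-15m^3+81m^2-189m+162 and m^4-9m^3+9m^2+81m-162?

m^3-12m^2+45m-54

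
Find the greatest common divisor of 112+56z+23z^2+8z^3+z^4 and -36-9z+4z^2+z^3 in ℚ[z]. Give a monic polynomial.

4+z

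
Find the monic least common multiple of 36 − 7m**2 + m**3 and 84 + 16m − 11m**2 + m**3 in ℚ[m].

Repeated division with remainder:
  m**3 − 7m**2 + 36 = (m**3 − 11m**2 + 16m + 84) + (4m**2 − 16m − 48)
  m**3 − 11m**2 + 16m + 84 = ((1/4)m − 7/4)(4m**2 − 16m − 48) + (0)
Last nonzero remainder: 4m**2 − 16m − 48. Dividing through by 4 gives the monic gcd m**2 − 4m − 12.
Then lcm(f, g) = f·g / gcd(f, g); expanding and making the result monic gives the answer.

−252 + 36m + 49m**2 − 14m**3 + m**4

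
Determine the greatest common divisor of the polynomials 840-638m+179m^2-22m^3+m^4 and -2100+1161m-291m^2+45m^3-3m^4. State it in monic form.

28-11m+m^2

Euclidean algorithm in ℚ[m]:
  m^4-22m^3+179m^2-638m+840 = (-1/3)(-3m^4+45m^3-291m^2+1161m-2100) + (-7m^3+82m^2-251m+140)
  -3m^4+45m^3-291m^2+1161m-2100 = ((3/7)m-69/49)(-7m^3+82m^2-251m+140) + (-(3330/49)m^2+(36630/49)m-13320/7)
  -7m^3+82m^2-251m+140 = ((343/3330)m-49/666)(-(3330/49)m^2+(36630/49)m-13320/7) + (0)
Last nonzero remainder: -(3330/49)m^2+(36630/49)m-13320/7. Dividing through by -3330/49 gives the monic gcd m^2-11m+28.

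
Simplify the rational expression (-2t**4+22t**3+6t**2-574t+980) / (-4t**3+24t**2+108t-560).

(t**2-9t+14)/(2t-8)

Apply the Euclidean algorithm:
  -2t**4+22t**3+6t**2-574t+980 = ((1/2)t-5/2)(-4t**3+24t**2+108t-560) + (12t**2-24t-420)
  -4t**3+24t**2+108t-560 = (-(1/3)t+4/3)(12t**2-24t-420) + (0)
Last nonzero remainder: 12t**2-24t-420. Dividing through by 12 gives the monic gcd t**2-2t-35.
Cancel t**2-2t-35 from numerator and denominator to get the reduced form.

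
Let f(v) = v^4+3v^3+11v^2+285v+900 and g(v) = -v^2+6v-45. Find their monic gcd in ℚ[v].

By polynomial division,
  v^4+3v^3+11v^2+285v+900 = (-v^2-9v-20)(-v^2+6v-45) + (0)
Last nonzero remainder: -v^2+6v-45. Dividing through by -1 gives the monic gcd v^2-6v+45.

v^2-6v+45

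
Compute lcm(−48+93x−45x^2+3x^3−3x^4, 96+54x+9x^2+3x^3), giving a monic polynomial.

32−46x−x^2+13x^3+x^4+x^5

Euclidean algorithm in ℚ[x]:
  −3x^4+3x^3−45x^2+93x−48 = (−x+4)(3x^3+9x^2+54x+96) + (−27x^2−27x−432)
  3x^3+9x^2+54x+96 = (−(1/9)x−2/9)(−27x^2−27x−432) + (0)
Last nonzero remainder: −27x^2−27x−432. Dividing through by −27 gives the monic gcd x^2+x+16.
Then lcm(f, g) = f·g / gcd(f, g); expanding and making the result monic gives the answer.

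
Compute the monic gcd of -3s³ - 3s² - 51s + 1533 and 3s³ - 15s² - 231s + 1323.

By polynomial division,
  -3s³ - 3s² - 51s + 1533 = (-1)(3s³ - 15s² - 231s + 1323) + (-18s² - 282s + 2856)
  3s³ - 15s² - 231s + 1323 = (-(1/6)s + 31/9)(-18s² - 282s + 2856) + ((3649/3)s - 25543/3)
  -18s² - 282s + 2856 = (-(54/3649)s - 1224/3649)((3649/3)s - 25543/3) + (0)
Last nonzero remainder: (3649/3)s - 25543/3. Dividing through by 3649/3 gives the monic gcd s - 7.

s - 7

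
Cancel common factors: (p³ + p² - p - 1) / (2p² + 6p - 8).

(p² + 2p + 1)/(2p + 8)

Euclidean algorithm in ℚ[p]:
  p³ + p² - p - 1 = ((1/2)p - 1)(2p² + 6p - 8) + (9p - 9)
  2p² + 6p - 8 = ((2/9)p + 8/9)(9p - 9) + (0)
Last nonzero remainder: 9p - 9. Dividing through by 9 gives the monic gcd p - 1.
Cancel p - 1 from numerator and denominator to get the reduced form.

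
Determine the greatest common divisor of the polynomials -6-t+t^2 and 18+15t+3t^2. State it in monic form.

Apply the Euclidean algorithm:
  t^2-t-6 = (1/3)(3t^2+15t+18) + (-6t-12)
  3t^2+15t+18 = (-(1/2)t-3/2)(-6t-12) + (0)
Last nonzero remainder: -6t-12. Dividing through by -6 gives the monic gcd t+2.

2+t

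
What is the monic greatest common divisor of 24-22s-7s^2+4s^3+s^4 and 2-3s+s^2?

2-3s+s^2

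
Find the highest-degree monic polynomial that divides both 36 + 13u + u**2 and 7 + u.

Euclidean algorithm in ℚ[u]:
  u**2 + 13u + 36 = (u + 6)(u + 7) + (-6)
  u + 7 = (-(1/6)u - 7/6)(-6) + (0)
The last nonzero remainder is the constant -6, so the polynomials are coprime and gcd = 1.

1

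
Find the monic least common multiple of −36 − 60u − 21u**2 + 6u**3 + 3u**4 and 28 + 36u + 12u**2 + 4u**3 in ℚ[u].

By polynomial division,
  3u**4 + 6u**3 − 21u**2 − 60u − 36 = ((3/4)u − 3/4)(4u**3 + 12u**2 + 36u + 28) + (−39u**2 − 54u − 15)
  4u**3 + 12u**2 + 36u + 28 = (−(4/39)u − 28/169)(−39u**2 − 54u − 15) + ((4312/169)u + 4312/169)
  −39u**2 − 54u − 15 = (−(6591/4312)u − 2535/4312)((4312/169)u + 4312/169) + (0)
Last nonzero remainder: (4312/169)u + 4312/169. Dividing through by 4312/169 gives the monic gcd u + 1.
Then lcm(f, g) = f·g / gcd(f, g); expanding and making the result monic gives the answer.

−84 − 164u − 101u**2 − 20u**3 + 4u**4 + 4u**5 + u**6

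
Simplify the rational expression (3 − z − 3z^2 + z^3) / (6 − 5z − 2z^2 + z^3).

(1 + z)/(2 + z)

By polynomial division,
  z^3 − 3z^2 − z + 3 = (z^3 − 2z^2 − 5z + 6) + (−z^2 + 4z − 3)
  z^3 − 2z^2 − 5z + 6 = (−z − 2)(−z^2 + 4z − 3) + (0)
Last nonzero remainder: −z^2 + 4z − 3. Dividing through by −1 gives the monic gcd z^2 − 4z + 3.
Cancel z^2 − 4z + 3 from numerator and denominator to get the reduced form.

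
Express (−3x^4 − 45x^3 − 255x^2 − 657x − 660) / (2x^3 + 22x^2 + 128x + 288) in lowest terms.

By polynomial division,
  −3x^4 − 45x^3 − 255x^2 − 657x − 660 = (−(3/2)x − 6)(2x^3 + 22x^2 + 128x + 288) + (69x^2 + 543x + 1068)
  2x^3 + 22x^2 + 128x + 288 = ((2/69)x + 48/529)(69x^2 + 543x + 1068) + ((25272/529)x + 101088/529)
  69x^2 + 543x + 1068 = ((12167/8424)x + 47081/8424)((25272/529)x + 101088/529) + (0)
Last nonzero remainder: (25272/529)x + 101088/529. Dividing through by 25272/529 gives the monic gcd x + 4.
Cancel x + 4 from numerator and denominator to get the reduced form.

(−3x^3 − 33x^2 − 123x − 165)/(2x^2 + 14x + 72)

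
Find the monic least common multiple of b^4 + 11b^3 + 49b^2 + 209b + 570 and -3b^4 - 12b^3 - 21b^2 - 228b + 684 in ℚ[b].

b^5 + 9b^4 + 27b^3 + 111b^2 + 152b - 1140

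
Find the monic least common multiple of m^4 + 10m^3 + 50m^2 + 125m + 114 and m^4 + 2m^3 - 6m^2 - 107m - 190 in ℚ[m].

m^5 + 5m^4 - 125m^2 - 511m - 570

Euclidean algorithm in ℚ[m]:
  m^4 + 10m^3 + 50m^2 + 125m + 114 = (m^4 + 2m^3 - 6m^2 - 107m - 190) + (8m^3 + 56m^2 + 232m + 304)
  m^4 + 2m^3 - 6m^2 - 107m - 190 = ((1/8)m - 5/8)(8m^3 + 56m^2 + 232m + 304) + (0)
Last nonzero remainder: 8m^3 + 56m^2 + 232m + 304. Dividing through by 8 gives the monic gcd m^3 + 7m^2 + 29m + 38.
Then lcm(f, g) = f·g / gcd(f, g); expanding and making the result monic gives the answer.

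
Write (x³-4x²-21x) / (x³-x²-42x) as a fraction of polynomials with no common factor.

Euclidean algorithm in ℚ[x]:
  x³-4x²-21x = (x³-x²-42x) + (-3x²+21x)
  x³-x²-42x = (-(1/3)x-2)(-3x²+21x) + (0)
Last nonzero remainder: -3x²+21x. Dividing through by -3 gives the monic gcd x²-7x.
Cancel x²-7x from numerator and denominator to get the reduced form.

(x+3)/(x+6)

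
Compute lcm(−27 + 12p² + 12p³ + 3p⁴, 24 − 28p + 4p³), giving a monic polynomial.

18 − 9p − 8p² − 4p³ + 2p⁴ + p⁵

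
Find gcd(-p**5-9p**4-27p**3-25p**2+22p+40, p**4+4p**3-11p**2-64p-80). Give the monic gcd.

p**3+8p**2+21p+20

Repeated division with remainder:
  -p**5-9p**4-27p**3-25p**2+22p+40 = (-p-5)(p**4+4p**3-11p**2-64p-80) + (-18p**3-144p**2-378p-360)
  p**4+4p**3-11p**2-64p-80 = (-(1/18)p+2/9)(-18p**3-144p**2-378p-360) + (0)
Last nonzero remainder: -18p**3-144p**2-378p-360. Dividing through by -18 gives the monic gcd p**3+8p**2+21p+20.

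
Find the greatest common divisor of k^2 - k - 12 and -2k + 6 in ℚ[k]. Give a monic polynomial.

1

By polynomial division,
  k^2 - k - 12 = (-(1/2)k - 1)(-2k + 6) + (-6)
  -2k + 6 = ((1/3)k - 1)(-6) + (0)
The last nonzero remainder is the constant -6, so the polynomials are coprime and gcd = 1.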